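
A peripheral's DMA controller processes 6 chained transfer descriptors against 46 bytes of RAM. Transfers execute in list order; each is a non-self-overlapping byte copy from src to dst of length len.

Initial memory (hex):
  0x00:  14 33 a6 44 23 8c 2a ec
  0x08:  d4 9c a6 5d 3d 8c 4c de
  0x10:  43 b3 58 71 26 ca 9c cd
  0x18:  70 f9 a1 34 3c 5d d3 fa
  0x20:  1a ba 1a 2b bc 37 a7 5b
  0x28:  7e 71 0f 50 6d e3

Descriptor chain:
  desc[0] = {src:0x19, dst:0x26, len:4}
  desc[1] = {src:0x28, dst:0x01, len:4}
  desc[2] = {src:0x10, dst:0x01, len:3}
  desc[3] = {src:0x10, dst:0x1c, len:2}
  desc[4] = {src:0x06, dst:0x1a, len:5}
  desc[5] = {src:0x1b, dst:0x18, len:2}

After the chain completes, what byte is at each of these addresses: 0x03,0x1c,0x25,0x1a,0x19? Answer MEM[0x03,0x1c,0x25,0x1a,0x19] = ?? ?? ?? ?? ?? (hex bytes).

MEM[0x03,0x1c,0x25,0x1a,0x19] = 58 d4 37 2a d4

[0] 0x19->0x26 len=4 : f9 a1 34 3c
[1] 0x28->0x01 len=4 : 34 3c 0f 50
[2] 0x10->0x01 len=3 : 43 b3 58
[3] 0x10->0x1c len=2 : 43 b3
[4] 0x06->0x1a len=5 : 2a ec d4 9c a6
[5] 0x1b->0x18 len=2 : ec d4
query mem[0x03]=0x58, mem[0x1c]=0xd4, mem[0x25]=0x37, mem[0x1a]=0x2a, mem[0x19]=0xd4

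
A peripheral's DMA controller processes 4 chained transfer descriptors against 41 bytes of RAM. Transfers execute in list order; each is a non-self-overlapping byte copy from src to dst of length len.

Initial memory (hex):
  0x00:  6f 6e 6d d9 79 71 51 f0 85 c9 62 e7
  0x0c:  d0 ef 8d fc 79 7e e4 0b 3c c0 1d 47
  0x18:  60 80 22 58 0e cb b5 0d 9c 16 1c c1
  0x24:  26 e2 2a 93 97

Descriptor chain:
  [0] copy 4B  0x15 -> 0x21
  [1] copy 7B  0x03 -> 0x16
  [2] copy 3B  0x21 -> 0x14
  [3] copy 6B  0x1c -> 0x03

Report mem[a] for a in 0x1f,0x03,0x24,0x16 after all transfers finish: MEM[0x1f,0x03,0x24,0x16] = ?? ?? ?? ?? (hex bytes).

[0] 0x15->0x21 len=4 : c0 1d 47 60
[1] 0x03->0x16 len=7 : d9 79 71 51 f0 85 c9
[2] 0x21->0x14 len=3 : c0 1d 47
[3] 0x1c->0x03 len=6 : c9 cb b5 0d 9c c0
query mem[0x1f]=0x0d, mem[0x03]=0xc9, mem[0x24]=0x60, mem[0x16]=0x47

MEM[0x1f,0x03,0x24,0x16] = 0d c9 60 47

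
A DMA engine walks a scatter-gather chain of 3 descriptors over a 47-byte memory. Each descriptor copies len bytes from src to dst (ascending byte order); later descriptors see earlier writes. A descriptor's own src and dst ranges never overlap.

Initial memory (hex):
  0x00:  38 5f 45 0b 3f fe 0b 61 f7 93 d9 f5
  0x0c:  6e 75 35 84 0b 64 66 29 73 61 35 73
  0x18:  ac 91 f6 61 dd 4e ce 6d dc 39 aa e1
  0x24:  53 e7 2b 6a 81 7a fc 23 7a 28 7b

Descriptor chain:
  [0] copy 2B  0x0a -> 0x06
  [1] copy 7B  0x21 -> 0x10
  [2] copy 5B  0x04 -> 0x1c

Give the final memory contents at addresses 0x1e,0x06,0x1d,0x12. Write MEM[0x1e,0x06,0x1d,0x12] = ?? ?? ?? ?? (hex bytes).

MEM[0x1e,0x06,0x1d,0x12] = d9 d9 fe e1

[0] 0x0a->0x06 len=2 : d9 f5
[1] 0x21->0x10 len=7 : 39 aa e1 53 e7 2b 6a
[2] 0x04->0x1c len=5 : 3f fe d9 f5 f7
query mem[0x1e]=0xd9, mem[0x06]=0xd9, mem[0x1d]=0xfe, mem[0x12]=0xe1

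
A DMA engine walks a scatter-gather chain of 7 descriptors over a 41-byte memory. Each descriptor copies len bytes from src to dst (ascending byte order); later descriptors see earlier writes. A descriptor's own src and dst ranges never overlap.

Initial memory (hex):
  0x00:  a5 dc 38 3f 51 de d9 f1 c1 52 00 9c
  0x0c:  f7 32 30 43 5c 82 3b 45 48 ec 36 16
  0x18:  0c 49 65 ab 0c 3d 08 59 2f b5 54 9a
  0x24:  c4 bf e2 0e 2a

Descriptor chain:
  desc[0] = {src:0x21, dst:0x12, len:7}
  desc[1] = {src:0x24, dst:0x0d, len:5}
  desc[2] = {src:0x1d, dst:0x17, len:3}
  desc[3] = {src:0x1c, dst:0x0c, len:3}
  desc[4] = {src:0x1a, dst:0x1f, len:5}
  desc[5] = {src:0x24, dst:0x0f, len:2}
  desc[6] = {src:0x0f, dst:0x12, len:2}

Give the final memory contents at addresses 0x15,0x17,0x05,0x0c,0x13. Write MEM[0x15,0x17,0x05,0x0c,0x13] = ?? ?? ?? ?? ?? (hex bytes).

MEM[0x15,0x17,0x05,0x0c,0x13] = c4 3d de 0c bf

  after D0: wrote 7B at 0x12 = b5549ac4bfe20e
  after D1: wrote 5B at 0x0d = c4bfe20e2a
  after D2: wrote 3B at 0x17 = 3d0859
  after D3: wrote 3B at 0x0c = 0c3d08
  after D4: wrote 5B at 0x1f = 65ab0c3d08
  after D5: wrote 2B at 0x0f = c4bf
  after D6: wrote 2B at 0x12 = c4bf
query mem[0x15]=0xc4, mem[0x17]=0x3d, mem[0x05]=0xde, mem[0x0c]=0x0c, mem[0x13]=0xbf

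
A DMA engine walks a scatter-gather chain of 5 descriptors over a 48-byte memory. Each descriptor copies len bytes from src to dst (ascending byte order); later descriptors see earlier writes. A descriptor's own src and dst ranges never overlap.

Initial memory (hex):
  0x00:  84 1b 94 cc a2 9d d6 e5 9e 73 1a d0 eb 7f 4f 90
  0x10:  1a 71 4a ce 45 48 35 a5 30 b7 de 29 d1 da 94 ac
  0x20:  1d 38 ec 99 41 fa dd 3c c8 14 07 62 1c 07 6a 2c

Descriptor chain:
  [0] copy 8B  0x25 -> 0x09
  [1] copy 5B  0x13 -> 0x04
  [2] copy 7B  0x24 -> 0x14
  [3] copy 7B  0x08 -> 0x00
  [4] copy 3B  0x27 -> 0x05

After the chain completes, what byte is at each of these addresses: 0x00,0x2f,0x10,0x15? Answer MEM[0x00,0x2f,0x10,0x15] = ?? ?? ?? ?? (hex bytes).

MEM[0x00,0x2f,0x10,0x15] = a5 2c 1c fa

[0] 0x25->0x09 len=8 : fa dd 3c c8 14 07 62 1c
[1] 0x13->0x04 len=5 : ce 45 48 35 a5
[2] 0x24->0x14 len=7 : 41 fa dd 3c c8 14 07
[3] 0x08->0x00 len=7 : a5 fa dd 3c c8 14 07
[4] 0x27->0x05 len=3 : 3c c8 14
query mem[0x00]=0xa5, mem[0x2f]=0x2c, mem[0x10]=0x1c, mem[0x15]=0xfa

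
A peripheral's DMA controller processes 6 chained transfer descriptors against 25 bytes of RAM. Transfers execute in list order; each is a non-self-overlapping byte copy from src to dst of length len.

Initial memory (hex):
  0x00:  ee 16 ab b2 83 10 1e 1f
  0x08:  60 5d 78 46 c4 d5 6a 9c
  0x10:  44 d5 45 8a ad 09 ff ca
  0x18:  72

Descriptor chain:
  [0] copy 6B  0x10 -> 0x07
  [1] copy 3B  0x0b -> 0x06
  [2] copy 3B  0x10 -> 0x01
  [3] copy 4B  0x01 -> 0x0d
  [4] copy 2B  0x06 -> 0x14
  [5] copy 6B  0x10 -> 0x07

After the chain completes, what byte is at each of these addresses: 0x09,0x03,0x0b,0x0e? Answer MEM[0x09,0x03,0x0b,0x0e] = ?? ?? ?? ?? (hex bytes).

MEM[0x09,0x03,0x0b,0x0e] = 45 45 ad d5

  after D0: wrote 6B at 0x07 = 44d5458aad09
  after D1: wrote 3B at 0x06 = ad09d5
  after D2: wrote 3B at 0x01 = 44d545
  after D3: wrote 4B at 0x0d = 44d54583
  after D4: wrote 2B at 0x14 = ad09
  after D5: wrote 6B at 0x07 = 83d5458aad09
query mem[0x09]=0x45, mem[0x03]=0x45, mem[0x0b]=0xad, mem[0x0e]=0xd5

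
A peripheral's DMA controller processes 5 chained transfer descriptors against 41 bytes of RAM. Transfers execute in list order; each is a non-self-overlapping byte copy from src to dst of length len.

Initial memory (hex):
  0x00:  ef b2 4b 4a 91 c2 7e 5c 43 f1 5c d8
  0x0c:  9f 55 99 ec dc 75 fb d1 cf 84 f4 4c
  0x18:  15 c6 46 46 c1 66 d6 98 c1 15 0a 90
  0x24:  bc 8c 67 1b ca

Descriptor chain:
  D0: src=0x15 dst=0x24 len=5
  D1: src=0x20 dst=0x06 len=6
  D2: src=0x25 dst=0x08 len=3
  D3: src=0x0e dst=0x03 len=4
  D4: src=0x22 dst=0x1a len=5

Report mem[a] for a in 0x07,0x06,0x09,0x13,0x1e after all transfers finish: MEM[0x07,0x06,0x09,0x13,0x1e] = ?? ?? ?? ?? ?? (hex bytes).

MEM[0x07,0x06,0x09,0x13,0x1e] = 15 75 4c d1 4c

#0 dst[0x24+5] := {0x84,0xf4,0x4c,0x15,0xc6}
#1 dst[0x06+6] := {0xc1,0x15,0x0a,0x90,0x84,0xf4}
#2 dst[0x08+3] := {0xf4,0x4c,0x15}
#3 dst[0x03+4] := {0x99,0xec,0xdc,0x75}
#4 dst[0x1a+5] := {0x0a,0x90,0x84,0xf4,0x4c}
query mem[0x07]=0x15, mem[0x06]=0x75, mem[0x09]=0x4c, mem[0x13]=0xd1, mem[0x1e]=0x4c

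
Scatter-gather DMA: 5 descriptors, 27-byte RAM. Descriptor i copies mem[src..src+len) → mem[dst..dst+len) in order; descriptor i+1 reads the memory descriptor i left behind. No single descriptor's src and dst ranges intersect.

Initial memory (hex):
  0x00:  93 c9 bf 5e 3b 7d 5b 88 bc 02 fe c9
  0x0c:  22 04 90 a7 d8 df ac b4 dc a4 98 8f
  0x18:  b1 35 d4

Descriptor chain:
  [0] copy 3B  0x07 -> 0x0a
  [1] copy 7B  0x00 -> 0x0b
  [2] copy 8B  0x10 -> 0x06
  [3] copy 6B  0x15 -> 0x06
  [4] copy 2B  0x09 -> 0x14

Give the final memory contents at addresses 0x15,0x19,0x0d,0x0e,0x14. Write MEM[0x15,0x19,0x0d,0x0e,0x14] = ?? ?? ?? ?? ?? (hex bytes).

#0 dst[0x0a+3] := {0x88,0xbc,0x02}
#1 dst[0x0b+7] := {0x93,0xc9,0xbf,0x5e,0x3b,0x7d,0x5b}
#2 dst[0x06+8] := {0x7d,0x5b,0xac,0xb4,0xdc,0xa4,0x98,0x8f}
#3 dst[0x06+6] := {0xa4,0x98,0x8f,0xb1,0x35,0xd4}
#4 dst[0x14+2] := {0xb1,0x35}
query mem[0x15]=0x35, mem[0x19]=0x35, mem[0x0d]=0x8f, mem[0x0e]=0x5e, mem[0x14]=0xb1

MEM[0x15,0x19,0x0d,0x0e,0x14] = 35 35 8f 5e b1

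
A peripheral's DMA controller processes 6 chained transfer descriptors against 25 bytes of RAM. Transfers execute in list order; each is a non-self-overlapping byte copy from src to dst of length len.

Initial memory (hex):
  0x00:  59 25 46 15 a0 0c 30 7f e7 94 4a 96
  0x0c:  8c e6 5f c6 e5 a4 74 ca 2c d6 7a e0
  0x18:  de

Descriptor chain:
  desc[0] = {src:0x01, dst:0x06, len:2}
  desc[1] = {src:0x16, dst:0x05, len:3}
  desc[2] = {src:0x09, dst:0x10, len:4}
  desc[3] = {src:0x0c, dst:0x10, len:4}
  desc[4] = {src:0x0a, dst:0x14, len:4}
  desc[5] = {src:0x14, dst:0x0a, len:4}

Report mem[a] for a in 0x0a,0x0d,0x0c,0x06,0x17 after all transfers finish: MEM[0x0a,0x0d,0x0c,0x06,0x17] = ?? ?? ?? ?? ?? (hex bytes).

D0: mem[0x06..0x07] <- [25 46]
D1: mem[0x05..0x07] <- [7a e0 de]
D2: mem[0x10..0x13] <- [94 4a 96 8c]
D3: mem[0x10..0x13] <- [8c e6 5f c6]
D4: mem[0x14..0x17] <- [4a 96 8c e6]
D5: mem[0x0a..0x0d] <- [4a 96 8c e6]
query mem[0x0a]=0x4a, mem[0x0d]=0xe6, mem[0x0c]=0x8c, mem[0x06]=0xe0, mem[0x17]=0xe6

MEM[0x0a,0x0d,0x0c,0x06,0x17] = 4a e6 8c e0 e6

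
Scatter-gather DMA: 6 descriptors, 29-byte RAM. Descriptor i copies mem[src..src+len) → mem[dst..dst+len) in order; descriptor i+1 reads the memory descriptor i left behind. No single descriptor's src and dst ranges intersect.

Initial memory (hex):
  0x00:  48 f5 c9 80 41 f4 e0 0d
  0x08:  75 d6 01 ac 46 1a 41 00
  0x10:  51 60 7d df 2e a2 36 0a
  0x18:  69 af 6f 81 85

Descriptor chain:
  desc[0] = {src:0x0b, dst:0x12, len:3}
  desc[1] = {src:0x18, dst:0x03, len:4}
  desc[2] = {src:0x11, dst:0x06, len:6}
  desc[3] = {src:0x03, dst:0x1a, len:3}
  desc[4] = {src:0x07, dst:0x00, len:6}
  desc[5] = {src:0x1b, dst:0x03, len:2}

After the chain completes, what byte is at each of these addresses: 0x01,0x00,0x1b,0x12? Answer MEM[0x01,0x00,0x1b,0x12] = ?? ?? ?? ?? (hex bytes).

D0: mem[0x12..0x14] <- [ac 46 1a]
D1: mem[0x03..0x06] <- [69 af 6f 81]
D2: mem[0x06..0x0b] <- [60 ac 46 1a a2 36]
D3: mem[0x1a..0x1c] <- [69 af 6f]
D4: mem[0x00..0x05] <- [ac 46 1a a2 36 46]
D5: mem[0x03..0x04] <- [af 6f]
query mem[0x01]=0x46, mem[0x00]=0xac, mem[0x1b]=0xaf, mem[0x12]=0xac

MEM[0x01,0x00,0x1b,0x12] = 46 ac af ac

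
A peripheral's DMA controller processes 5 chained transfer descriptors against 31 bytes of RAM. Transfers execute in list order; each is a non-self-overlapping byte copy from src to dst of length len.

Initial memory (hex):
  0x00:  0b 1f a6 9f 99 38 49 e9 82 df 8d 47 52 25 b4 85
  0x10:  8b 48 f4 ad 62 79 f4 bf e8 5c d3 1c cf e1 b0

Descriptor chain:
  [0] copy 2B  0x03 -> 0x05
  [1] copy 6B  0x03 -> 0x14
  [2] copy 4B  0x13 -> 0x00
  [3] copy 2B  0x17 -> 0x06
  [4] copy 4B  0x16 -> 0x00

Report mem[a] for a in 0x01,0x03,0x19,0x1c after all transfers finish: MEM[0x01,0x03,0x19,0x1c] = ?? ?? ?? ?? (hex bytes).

MEM[0x01,0x03,0x19,0x1c] = 99 82 82 cf

  after D0: wrote 2B at 0x05 = 9f99
  after D1: wrote 6B at 0x14 = 9f999f99e982
  after D2: wrote 4B at 0x00 = ad9f999f
  after D3: wrote 2B at 0x06 = 99e9
  after D4: wrote 4B at 0x00 = 9f99e982
query mem[0x01]=0x99, mem[0x03]=0x82, mem[0x19]=0x82, mem[0x1c]=0xcf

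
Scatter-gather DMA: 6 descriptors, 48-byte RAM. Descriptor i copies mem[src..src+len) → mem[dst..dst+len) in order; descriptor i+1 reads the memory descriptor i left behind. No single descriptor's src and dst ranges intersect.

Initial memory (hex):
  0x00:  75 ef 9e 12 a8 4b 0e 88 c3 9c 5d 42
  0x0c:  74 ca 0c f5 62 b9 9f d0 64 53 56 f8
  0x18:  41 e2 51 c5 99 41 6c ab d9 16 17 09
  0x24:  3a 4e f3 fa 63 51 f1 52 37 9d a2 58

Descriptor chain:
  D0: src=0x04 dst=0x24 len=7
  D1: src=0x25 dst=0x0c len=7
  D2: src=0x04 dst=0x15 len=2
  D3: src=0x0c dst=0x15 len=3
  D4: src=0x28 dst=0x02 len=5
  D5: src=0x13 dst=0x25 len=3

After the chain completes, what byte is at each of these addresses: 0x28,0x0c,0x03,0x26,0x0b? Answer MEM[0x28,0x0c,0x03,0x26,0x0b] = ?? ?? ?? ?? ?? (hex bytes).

MEM[0x28,0x0c,0x03,0x26,0x0b] = c3 4b 9c 64 42

[0] 0x04->0x24 len=7 : a8 4b 0e 88 c3 9c 5d
[1] 0x25->0x0c len=7 : 4b 0e 88 c3 9c 5d 52
[2] 0x04->0x15 len=2 : a8 4b
[3] 0x0c->0x15 len=3 : 4b 0e 88
[4] 0x28->0x02 len=5 : c3 9c 5d 52 37
[5] 0x13->0x25 len=3 : d0 64 4b
query mem[0x28]=0xc3, mem[0x0c]=0x4b, mem[0x03]=0x9c, mem[0x26]=0x64, mem[0x0b]=0x42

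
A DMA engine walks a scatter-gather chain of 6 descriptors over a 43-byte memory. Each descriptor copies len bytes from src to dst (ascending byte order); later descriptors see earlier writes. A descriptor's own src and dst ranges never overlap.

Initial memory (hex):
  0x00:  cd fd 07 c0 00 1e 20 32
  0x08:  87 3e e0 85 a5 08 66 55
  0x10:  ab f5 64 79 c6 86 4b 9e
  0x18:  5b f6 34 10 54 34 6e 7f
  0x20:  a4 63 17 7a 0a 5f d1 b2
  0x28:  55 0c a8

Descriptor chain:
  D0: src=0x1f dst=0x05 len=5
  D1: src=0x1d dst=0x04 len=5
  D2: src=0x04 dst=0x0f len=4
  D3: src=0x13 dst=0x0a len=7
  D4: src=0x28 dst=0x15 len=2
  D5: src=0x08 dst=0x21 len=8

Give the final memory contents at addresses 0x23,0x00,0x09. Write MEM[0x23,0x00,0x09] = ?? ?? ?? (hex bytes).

D0: mem[0x05..0x09] <- [7f a4 63 17 7a]
D1: mem[0x04..0x08] <- [34 6e 7f a4 63]
D2: mem[0x0f..0x12] <- [34 6e 7f a4]
D3: mem[0x0a..0x10] <- [79 c6 86 4b 9e 5b f6]
D4: mem[0x15..0x16] <- [55 0c]
D5: mem[0x21..0x28] <- [63 7a 79 c6 86 4b 9e 5b]
query mem[0x23]=0x79, mem[0x00]=0xcd, mem[0x09]=0x7a

MEM[0x23,0x00,0x09] = 79 cd 7a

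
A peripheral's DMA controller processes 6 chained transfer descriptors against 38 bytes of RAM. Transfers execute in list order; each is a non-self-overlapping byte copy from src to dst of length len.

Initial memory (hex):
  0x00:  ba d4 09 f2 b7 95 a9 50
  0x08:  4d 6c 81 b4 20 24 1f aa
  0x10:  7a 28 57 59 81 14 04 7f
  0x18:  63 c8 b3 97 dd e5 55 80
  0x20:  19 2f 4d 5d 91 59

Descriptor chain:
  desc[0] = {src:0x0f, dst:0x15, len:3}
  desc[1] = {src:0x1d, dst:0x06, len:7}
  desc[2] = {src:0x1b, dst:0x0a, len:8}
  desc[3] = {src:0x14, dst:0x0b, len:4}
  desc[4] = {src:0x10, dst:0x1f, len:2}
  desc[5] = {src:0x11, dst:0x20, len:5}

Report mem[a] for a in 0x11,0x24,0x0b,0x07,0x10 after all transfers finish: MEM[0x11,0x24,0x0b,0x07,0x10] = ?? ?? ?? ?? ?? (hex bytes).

MEM[0x11,0x24,0x0b,0x07,0x10] = 4d aa 81 55 2f

#0 dst[0x15+3] := {0xaa,0x7a,0x28}
#1 dst[0x06+7] := {0xe5,0x55,0x80,0x19,0x2f,0x4d,0x5d}
#2 dst[0x0a+8] := {0x97,0xdd,0xe5,0x55,0x80,0x19,0x2f,0x4d}
#3 dst[0x0b+4] := {0x81,0xaa,0x7a,0x28}
#4 dst[0x1f+2] := {0x2f,0x4d}
#5 dst[0x20+5] := {0x4d,0x57,0x59,0x81,0xaa}
query mem[0x11]=0x4d, mem[0x24]=0xaa, mem[0x0b]=0x81, mem[0x07]=0x55, mem[0x10]=0x2f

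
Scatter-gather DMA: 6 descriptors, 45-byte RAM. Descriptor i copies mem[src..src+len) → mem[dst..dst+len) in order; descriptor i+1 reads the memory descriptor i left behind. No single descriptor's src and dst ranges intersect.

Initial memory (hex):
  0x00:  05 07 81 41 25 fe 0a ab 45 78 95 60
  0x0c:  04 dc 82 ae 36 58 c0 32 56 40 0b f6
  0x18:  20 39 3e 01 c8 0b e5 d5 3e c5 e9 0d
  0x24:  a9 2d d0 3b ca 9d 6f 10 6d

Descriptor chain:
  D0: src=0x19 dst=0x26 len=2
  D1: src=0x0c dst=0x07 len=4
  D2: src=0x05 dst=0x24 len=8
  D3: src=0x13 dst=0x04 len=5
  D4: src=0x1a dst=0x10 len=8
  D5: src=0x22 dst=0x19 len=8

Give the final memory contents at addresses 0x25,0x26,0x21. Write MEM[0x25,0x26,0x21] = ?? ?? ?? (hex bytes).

MEM[0x25,0x26,0x21] = 0a 04 c5

#0 dst[0x26+2] := {0x39,0x3e}
#1 dst[0x07+4] := {0x04,0xdc,0x82,0xae}
#2 dst[0x24+8] := {0xfe,0x0a,0x04,0xdc,0x82,0xae,0x60,0x04}
#3 dst[0x04+5] := {0x32,0x56,0x40,0x0b,0xf6}
#4 dst[0x10+8] := {0x3e,0x01,0xc8,0x0b,0xe5,0xd5,0x3e,0xc5}
#5 dst[0x19+8] := {0xe9,0x0d,0xfe,0x0a,0x04,0xdc,0x82,0xae}
query mem[0x25]=0x0a, mem[0x26]=0x04, mem[0x21]=0xc5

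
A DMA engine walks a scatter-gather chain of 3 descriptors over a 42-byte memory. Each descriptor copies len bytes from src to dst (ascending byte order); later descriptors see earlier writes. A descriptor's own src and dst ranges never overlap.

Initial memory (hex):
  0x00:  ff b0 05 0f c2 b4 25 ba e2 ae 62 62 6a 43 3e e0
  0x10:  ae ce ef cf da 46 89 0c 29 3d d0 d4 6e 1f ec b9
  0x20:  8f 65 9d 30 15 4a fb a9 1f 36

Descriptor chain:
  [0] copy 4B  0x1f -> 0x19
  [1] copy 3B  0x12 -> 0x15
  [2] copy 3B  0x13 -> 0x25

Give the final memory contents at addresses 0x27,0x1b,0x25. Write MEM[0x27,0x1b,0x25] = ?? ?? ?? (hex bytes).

MEM[0x27,0x1b,0x25] = ef 65 cf

[0] 0x1f->0x19 len=4 : b9 8f 65 9d
[1] 0x12->0x15 len=3 : ef cf da
[2] 0x13->0x25 len=3 : cf da ef
query mem[0x27]=0xef, mem[0x1b]=0x65, mem[0x25]=0xcf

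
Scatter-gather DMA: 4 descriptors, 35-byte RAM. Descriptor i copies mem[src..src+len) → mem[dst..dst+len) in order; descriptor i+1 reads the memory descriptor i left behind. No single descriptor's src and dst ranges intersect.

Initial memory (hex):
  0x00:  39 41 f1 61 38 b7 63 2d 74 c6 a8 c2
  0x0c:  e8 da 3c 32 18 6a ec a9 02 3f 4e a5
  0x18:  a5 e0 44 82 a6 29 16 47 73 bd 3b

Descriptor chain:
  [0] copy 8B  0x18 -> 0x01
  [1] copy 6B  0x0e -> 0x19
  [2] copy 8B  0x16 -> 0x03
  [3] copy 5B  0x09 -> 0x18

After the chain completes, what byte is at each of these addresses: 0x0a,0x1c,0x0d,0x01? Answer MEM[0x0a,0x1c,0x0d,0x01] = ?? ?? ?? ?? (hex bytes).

MEM[0x0a,0x1c,0x0d,0x01] = ec da da a5

D0: mem[0x01..0x08] <- [a5 e0 44 82 a6 29 16 47]
D1: mem[0x19..0x1e] <- [3c 32 18 6a ec a9]
D2: mem[0x03..0x0a] <- [4e a5 a5 3c 32 18 6a ec]
D3: mem[0x18..0x1c] <- [6a ec c2 e8 da]
query mem[0x0a]=0xec, mem[0x1c]=0xda, mem[0x0d]=0xda, mem[0x01]=0xa5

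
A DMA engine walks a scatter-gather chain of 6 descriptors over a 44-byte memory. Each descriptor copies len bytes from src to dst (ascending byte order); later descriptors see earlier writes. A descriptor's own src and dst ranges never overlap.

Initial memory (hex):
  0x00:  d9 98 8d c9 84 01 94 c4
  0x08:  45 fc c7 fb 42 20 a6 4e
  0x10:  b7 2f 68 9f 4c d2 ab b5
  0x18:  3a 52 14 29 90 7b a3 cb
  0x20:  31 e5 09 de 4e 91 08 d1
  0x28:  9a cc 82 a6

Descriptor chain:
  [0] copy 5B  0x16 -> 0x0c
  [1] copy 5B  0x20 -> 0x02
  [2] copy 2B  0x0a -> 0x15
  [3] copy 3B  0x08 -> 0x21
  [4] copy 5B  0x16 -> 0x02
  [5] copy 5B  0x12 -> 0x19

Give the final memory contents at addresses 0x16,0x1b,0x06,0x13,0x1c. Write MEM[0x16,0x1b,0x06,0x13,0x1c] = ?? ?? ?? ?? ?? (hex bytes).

MEM[0x16,0x1b,0x06,0x13,0x1c] = fb 4c 14 9f c7

  after D0: wrote 5B at 0x0c = abb53a5214
  after D1: wrote 5B at 0x02 = 31e509de4e
  after D2: wrote 2B at 0x15 = c7fb
  after D3: wrote 3B at 0x21 = 45fcc7
  after D4: wrote 5B at 0x02 = fbb53a5214
  after D5: wrote 5B at 0x19 = 689f4cc7fb
query mem[0x16]=0xfb, mem[0x1b]=0x4c, mem[0x06]=0x14, mem[0x13]=0x9f, mem[0x1c]=0xc7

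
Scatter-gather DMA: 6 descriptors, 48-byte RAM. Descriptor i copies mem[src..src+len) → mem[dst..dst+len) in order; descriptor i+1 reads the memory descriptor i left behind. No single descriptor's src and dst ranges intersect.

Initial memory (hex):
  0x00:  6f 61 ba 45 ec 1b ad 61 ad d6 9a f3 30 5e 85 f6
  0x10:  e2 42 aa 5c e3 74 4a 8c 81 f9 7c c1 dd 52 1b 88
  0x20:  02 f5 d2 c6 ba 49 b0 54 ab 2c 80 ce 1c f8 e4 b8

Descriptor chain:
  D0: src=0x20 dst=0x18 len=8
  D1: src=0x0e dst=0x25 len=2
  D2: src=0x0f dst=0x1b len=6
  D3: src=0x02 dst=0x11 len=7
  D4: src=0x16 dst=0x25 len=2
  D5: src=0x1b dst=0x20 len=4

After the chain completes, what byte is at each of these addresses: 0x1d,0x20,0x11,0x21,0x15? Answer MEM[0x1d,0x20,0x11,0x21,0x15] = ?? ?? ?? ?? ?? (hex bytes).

  after D0: wrote 8B at 0x18 = 02f5d2c6ba49b054
  after D1: wrote 2B at 0x25 = 85f6
  after D2: wrote 6B at 0x1b = f6e242aa5ce3
  after D3: wrote 7B at 0x11 = ba45ec1bad61ad
  after D4: wrote 2B at 0x25 = 61ad
  after D5: wrote 4B at 0x20 = f6e242aa
query mem[0x1d]=0x42, mem[0x20]=0xf6, mem[0x11]=0xba, mem[0x21]=0xe2, mem[0x15]=0xad

MEM[0x1d,0x20,0x11,0x21,0x15] = 42 f6 ba e2 ad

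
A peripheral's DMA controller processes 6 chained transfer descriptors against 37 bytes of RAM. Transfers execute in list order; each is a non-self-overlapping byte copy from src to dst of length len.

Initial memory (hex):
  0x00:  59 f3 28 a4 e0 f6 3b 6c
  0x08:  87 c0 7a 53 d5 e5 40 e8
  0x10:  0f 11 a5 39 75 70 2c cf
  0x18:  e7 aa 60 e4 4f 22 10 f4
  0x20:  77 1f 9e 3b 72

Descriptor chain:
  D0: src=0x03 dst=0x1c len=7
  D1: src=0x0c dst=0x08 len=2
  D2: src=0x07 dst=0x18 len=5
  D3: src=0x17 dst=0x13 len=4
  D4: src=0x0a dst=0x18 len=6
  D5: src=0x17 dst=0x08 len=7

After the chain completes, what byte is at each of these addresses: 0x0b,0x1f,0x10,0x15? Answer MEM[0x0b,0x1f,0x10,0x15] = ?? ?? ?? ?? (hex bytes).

D0: mem[0x1c..0x22] <- [a4 e0 f6 3b 6c 87 c0]
D1: mem[0x08..0x09] <- [d5 e5]
D2: mem[0x18..0x1c] <- [6c d5 e5 7a 53]
D3: mem[0x13..0x16] <- [cf 6c d5 e5]
D4: mem[0x18..0x1d] <- [7a 53 d5 e5 40 e8]
D5: mem[0x08..0x0e] <- [cf 7a 53 d5 e5 40 e8]
query mem[0x0b]=0xd5, mem[0x1f]=0x3b, mem[0x10]=0x0f, mem[0x15]=0xd5

MEM[0x0b,0x1f,0x10,0x15] = d5 3b 0f d5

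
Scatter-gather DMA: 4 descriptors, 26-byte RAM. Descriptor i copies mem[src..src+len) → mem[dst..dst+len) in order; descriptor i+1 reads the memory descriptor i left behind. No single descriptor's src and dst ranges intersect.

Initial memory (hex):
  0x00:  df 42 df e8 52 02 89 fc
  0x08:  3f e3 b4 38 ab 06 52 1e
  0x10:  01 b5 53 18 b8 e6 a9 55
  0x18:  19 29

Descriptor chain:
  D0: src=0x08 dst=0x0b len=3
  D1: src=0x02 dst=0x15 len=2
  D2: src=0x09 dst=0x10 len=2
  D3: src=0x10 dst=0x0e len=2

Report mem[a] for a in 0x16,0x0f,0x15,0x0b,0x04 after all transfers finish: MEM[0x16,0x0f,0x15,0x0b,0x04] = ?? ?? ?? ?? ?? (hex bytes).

MEM[0x16,0x0f,0x15,0x0b,0x04] = e8 b4 df 3f 52

D0: mem[0x0b..0x0d] <- [3f e3 b4]
D1: mem[0x15..0x16] <- [df e8]
D2: mem[0x10..0x11] <- [e3 b4]
D3: mem[0x0e..0x0f] <- [e3 b4]
query mem[0x16]=0xe8, mem[0x0f]=0xb4, mem[0x15]=0xdf, mem[0x0b]=0x3f, mem[0x04]=0x52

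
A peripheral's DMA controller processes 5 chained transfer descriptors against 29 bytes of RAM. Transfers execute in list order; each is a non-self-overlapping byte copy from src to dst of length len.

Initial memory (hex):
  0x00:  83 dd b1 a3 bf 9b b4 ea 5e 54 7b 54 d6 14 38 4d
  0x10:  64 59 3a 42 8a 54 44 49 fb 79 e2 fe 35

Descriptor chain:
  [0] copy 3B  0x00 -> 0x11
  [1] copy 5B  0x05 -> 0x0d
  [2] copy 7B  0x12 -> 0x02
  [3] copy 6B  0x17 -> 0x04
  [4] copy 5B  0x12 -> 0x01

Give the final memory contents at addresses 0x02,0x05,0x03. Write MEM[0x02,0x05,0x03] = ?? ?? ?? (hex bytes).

[0] 0x00->0x11 len=3 : 83 dd b1
[1] 0x05->0x0d len=5 : 9b b4 ea 5e 54
[2] 0x12->0x02 len=7 : dd b1 8a 54 44 49 fb
[3] 0x17->0x04 len=6 : 49 fb 79 e2 fe 35
[4] 0x12->0x01 len=5 : dd b1 8a 54 44
query mem[0x02]=0xb1, mem[0x05]=0x44, mem[0x03]=0x8a

MEM[0x02,0x05,0x03] = b1 44 8a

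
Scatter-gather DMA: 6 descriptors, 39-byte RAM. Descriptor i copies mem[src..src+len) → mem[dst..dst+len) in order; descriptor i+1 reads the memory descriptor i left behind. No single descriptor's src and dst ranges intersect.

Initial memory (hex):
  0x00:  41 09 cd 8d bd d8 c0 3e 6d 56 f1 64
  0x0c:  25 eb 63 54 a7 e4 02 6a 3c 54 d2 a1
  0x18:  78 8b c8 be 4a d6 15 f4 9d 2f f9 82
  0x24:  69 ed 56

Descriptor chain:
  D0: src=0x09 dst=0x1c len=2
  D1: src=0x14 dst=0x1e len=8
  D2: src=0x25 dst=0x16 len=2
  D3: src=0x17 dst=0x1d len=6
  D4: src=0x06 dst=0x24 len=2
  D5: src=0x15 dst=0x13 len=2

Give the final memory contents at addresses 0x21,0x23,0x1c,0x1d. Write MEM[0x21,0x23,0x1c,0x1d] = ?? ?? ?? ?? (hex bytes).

MEM[0x21,0x23,0x1c,0x1d] = be 8b 56 56

#0 dst[0x1c+2] := {0x56,0xf1}
#1 dst[0x1e+8] := {0x3c,0x54,0xd2,0xa1,0x78,0x8b,0xc8,0xbe}
#2 dst[0x16+2] := {0xbe,0x56}
#3 dst[0x1d+6] := {0x56,0x78,0x8b,0xc8,0xbe,0x56}
#4 dst[0x24+2] := {0xc0,0x3e}
#5 dst[0x13+2] := {0x54,0xbe}
query mem[0x21]=0xbe, mem[0x23]=0x8b, mem[0x1c]=0x56, mem[0x1d]=0x56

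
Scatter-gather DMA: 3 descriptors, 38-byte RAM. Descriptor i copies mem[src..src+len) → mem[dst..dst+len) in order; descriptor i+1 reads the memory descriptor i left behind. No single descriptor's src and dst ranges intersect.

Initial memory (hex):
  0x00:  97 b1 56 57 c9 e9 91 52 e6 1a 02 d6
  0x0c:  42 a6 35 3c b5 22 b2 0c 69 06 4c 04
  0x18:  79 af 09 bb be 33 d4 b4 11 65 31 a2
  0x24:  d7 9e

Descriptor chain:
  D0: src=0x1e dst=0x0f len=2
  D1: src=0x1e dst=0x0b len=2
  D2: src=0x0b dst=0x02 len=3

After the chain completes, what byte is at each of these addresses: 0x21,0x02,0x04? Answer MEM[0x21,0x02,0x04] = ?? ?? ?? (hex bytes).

MEM[0x21,0x02,0x04] = 65 d4 a6

#0 dst[0x0f+2] := {0xd4,0xb4}
#1 dst[0x0b+2] := {0xd4,0xb4}
#2 dst[0x02+3] := {0xd4,0xb4,0xa6}
query mem[0x21]=0x65, mem[0x02]=0xd4, mem[0x04]=0xa6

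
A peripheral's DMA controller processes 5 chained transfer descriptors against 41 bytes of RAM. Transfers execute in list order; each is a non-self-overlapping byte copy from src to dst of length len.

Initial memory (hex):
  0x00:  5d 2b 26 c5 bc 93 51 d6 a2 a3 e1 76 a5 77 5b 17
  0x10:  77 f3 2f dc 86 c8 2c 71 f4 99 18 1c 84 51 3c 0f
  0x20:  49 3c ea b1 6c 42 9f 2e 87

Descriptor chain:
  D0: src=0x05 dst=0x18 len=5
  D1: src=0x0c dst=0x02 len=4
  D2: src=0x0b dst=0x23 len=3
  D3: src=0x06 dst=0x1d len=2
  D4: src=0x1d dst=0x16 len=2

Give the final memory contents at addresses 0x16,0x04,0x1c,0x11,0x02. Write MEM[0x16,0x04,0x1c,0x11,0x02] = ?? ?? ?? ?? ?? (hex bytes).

#0 dst[0x18+5] := {0x93,0x51,0xd6,0xa2,0xa3}
#1 dst[0x02+4] := {0xa5,0x77,0x5b,0x17}
#2 dst[0x23+3] := {0x76,0xa5,0x77}
#3 dst[0x1d+2] := {0x51,0xd6}
#4 dst[0x16+2] := {0x51,0xd6}
query mem[0x16]=0x51, mem[0x04]=0x5b, mem[0x1c]=0xa3, mem[0x11]=0xf3, mem[0x02]=0xa5

MEM[0x16,0x04,0x1c,0x11,0x02] = 51 5b a3 f3 a5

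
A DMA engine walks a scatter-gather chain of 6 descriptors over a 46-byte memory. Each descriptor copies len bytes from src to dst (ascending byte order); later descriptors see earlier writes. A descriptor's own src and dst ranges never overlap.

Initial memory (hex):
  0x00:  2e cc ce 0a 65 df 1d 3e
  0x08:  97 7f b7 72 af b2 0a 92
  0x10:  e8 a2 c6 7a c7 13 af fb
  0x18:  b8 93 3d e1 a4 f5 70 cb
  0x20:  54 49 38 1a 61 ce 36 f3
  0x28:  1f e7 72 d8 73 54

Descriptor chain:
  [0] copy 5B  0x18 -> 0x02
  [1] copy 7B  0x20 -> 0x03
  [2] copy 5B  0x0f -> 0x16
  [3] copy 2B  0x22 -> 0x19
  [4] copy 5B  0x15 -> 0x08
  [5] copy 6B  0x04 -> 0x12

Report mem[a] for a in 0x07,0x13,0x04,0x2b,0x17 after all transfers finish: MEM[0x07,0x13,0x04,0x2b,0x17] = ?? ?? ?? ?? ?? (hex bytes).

#0 dst[0x02+5] := {0xb8,0x93,0x3d,0xe1,0xa4}
#1 dst[0x03+7] := {0x54,0x49,0x38,0x1a,0x61,0xce,0x36}
#2 dst[0x16+5] := {0x92,0xe8,0xa2,0xc6,0x7a}
#3 dst[0x19+2] := {0x38,0x1a}
#4 dst[0x08+5] := {0x13,0x92,0xe8,0xa2,0x38}
#5 dst[0x12+6] := {0x49,0x38,0x1a,0x61,0x13,0x92}
query mem[0x07]=0x61, mem[0x13]=0x38, mem[0x04]=0x49, mem[0x2b]=0xd8, mem[0x17]=0x92

MEM[0x07,0x13,0x04,0x2b,0x17] = 61 38 49 d8 92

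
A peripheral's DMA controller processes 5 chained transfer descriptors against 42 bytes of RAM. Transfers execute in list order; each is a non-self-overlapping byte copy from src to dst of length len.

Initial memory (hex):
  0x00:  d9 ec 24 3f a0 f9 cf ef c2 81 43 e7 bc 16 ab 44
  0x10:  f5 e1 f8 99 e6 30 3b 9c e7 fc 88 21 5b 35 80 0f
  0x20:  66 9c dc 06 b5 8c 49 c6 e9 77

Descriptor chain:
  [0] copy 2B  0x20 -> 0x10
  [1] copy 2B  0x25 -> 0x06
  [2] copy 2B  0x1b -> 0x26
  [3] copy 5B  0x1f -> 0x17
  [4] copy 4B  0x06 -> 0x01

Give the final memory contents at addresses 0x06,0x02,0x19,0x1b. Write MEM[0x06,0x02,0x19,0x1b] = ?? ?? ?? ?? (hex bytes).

D0: mem[0x10..0x11] <- [66 9c]
D1: mem[0x06..0x07] <- [8c 49]
D2: mem[0x26..0x27] <- [21 5b]
D3: mem[0x17..0x1b] <- [0f 66 9c dc 06]
D4: mem[0x01..0x04] <- [8c 49 c2 81]
query mem[0x06]=0x8c, mem[0x02]=0x49, mem[0x19]=0x9c, mem[0x1b]=0x06

MEM[0x06,0x02,0x19,0x1b] = 8c 49 9c 06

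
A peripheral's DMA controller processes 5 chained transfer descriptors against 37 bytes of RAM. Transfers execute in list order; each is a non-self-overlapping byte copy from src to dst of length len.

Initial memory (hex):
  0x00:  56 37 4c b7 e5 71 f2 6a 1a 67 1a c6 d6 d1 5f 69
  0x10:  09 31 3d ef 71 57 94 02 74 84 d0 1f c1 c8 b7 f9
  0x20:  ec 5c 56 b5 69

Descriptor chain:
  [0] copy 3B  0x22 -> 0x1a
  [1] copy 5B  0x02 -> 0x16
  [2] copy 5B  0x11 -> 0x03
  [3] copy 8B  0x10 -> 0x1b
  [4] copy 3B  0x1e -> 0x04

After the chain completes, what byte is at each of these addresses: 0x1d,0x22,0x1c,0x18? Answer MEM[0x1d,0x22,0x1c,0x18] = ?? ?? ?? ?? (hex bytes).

[0] 0x22->0x1a len=3 : 56 b5 69
[1] 0x02->0x16 len=5 : 4c b7 e5 71 f2
[2] 0x11->0x03 len=5 : 31 3d ef 71 57
[3] 0x10->0x1b len=8 : 09 31 3d ef 71 57 4c b7
[4] 0x1e->0x04 len=3 : ef 71 57
query mem[0x1d]=0x3d, mem[0x22]=0xb7, mem[0x1c]=0x31, mem[0x18]=0xe5

MEM[0x1d,0x22,0x1c,0x18] = 3d b7 31 e5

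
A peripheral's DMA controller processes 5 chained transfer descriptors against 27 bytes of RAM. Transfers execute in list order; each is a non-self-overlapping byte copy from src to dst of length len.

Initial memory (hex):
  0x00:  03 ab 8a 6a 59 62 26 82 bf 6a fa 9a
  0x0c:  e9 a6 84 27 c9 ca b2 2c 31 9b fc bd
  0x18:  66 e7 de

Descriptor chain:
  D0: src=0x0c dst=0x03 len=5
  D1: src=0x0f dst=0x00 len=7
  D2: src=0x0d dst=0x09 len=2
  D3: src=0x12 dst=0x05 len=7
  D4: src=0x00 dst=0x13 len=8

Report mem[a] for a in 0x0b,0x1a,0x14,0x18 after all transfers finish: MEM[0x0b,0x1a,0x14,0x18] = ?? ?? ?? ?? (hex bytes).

MEM[0x0b,0x1a,0x14,0x18] = 66 31 c9 b2

[0] 0x0c->0x03 len=5 : e9 a6 84 27 c9
[1] 0x0f->0x00 len=7 : 27 c9 ca b2 2c 31 9b
[2] 0x0d->0x09 len=2 : a6 84
[3] 0x12->0x05 len=7 : b2 2c 31 9b fc bd 66
[4] 0x00->0x13 len=8 : 27 c9 ca b2 2c b2 2c 31
query mem[0x0b]=0x66, mem[0x1a]=0x31, mem[0x14]=0xc9, mem[0x18]=0xb2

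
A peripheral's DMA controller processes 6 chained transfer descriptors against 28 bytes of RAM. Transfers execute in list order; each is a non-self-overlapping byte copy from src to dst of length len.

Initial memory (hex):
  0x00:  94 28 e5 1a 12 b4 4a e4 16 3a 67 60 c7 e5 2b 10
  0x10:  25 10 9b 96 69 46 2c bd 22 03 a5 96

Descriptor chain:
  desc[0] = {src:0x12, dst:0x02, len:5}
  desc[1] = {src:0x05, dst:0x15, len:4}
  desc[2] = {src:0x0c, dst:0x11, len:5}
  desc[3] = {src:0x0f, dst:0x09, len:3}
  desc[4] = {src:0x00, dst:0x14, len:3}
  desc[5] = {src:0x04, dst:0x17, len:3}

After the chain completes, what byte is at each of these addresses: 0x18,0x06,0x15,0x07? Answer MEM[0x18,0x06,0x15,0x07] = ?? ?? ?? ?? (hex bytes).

MEM[0x18,0x06,0x15,0x07] = 46 2c 28 e4

[0] 0x12->0x02 len=5 : 9b 96 69 46 2c
[1] 0x05->0x15 len=4 : 46 2c e4 16
[2] 0x0c->0x11 len=5 : c7 e5 2b 10 25
[3] 0x0f->0x09 len=3 : 10 25 c7
[4] 0x00->0x14 len=3 : 94 28 9b
[5] 0x04->0x17 len=3 : 69 46 2c
query mem[0x18]=0x46, mem[0x06]=0x2c, mem[0x15]=0x28, mem[0x07]=0xe4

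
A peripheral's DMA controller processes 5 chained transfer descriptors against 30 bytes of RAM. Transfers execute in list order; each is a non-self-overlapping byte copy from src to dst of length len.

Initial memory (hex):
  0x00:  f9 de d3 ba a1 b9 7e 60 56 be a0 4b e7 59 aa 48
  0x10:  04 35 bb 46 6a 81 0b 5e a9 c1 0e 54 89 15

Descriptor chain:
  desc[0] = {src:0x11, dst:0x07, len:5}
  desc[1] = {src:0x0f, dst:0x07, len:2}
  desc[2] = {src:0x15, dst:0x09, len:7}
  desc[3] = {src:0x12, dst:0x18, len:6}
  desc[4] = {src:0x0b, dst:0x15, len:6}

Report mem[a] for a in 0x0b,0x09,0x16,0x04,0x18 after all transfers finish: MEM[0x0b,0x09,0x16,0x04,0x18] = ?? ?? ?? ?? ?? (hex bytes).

MEM[0x0b,0x09,0x16,0x04,0x18] = 5e 81 a9 a1 0e

  after D0: wrote 5B at 0x07 = 35bb466a81
  after D1: wrote 2B at 0x07 = 4804
  after D2: wrote 7B at 0x09 = 810b5ea9c10e54
  after D3: wrote 6B at 0x18 = bb466a810b5e
  after D4: wrote 6B at 0x15 = 5ea9c10e5404
query mem[0x0b]=0x5e, mem[0x09]=0x81, mem[0x16]=0xa9, mem[0x04]=0xa1, mem[0x18]=0x0e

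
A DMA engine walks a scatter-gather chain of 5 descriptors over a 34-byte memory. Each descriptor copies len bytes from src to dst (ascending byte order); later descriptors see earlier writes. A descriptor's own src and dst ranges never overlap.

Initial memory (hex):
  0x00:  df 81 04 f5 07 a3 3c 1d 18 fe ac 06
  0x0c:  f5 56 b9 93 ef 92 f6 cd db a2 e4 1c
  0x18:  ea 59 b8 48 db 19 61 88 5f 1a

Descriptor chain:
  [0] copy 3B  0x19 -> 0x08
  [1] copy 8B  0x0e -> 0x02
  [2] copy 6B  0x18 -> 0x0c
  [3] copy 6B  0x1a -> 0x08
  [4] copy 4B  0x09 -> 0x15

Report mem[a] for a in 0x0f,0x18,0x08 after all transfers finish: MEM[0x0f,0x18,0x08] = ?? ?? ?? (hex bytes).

D0: mem[0x08..0x0a] <- [59 b8 48]
D1: mem[0x02..0x09] <- [b9 93 ef 92 f6 cd db a2]
D2: mem[0x0c..0x11] <- [ea 59 b8 48 db 19]
D3: mem[0x08..0x0d] <- [b8 48 db 19 61 88]
D4: mem[0x15..0x18] <- [48 db 19 61]
query mem[0x0f]=0x48, mem[0x18]=0x61, mem[0x08]=0xb8

MEM[0x0f,0x18,0x08] = 48 61 b8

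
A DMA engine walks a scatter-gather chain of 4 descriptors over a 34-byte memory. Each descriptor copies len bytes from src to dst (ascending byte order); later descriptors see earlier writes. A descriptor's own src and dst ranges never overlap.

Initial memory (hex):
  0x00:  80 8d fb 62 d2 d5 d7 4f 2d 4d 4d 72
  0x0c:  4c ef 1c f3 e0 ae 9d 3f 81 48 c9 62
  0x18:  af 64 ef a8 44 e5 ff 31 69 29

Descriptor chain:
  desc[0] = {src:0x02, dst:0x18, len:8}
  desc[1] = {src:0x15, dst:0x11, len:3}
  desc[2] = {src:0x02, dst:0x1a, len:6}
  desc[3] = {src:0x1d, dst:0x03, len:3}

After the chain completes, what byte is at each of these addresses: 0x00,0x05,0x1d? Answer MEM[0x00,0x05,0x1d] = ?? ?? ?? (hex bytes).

MEM[0x00,0x05,0x1d] = 80 4f d5

[0] 0x02->0x18 len=8 : fb 62 d2 d5 d7 4f 2d 4d
[1] 0x15->0x11 len=3 : 48 c9 62
[2] 0x02->0x1a len=6 : fb 62 d2 d5 d7 4f
[3] 0x1d->0x03 len=3 : d5 d7 4f
query mem[0x00]=0x80, mem[0x05]=0x4f, mem[0x1d]=0xd5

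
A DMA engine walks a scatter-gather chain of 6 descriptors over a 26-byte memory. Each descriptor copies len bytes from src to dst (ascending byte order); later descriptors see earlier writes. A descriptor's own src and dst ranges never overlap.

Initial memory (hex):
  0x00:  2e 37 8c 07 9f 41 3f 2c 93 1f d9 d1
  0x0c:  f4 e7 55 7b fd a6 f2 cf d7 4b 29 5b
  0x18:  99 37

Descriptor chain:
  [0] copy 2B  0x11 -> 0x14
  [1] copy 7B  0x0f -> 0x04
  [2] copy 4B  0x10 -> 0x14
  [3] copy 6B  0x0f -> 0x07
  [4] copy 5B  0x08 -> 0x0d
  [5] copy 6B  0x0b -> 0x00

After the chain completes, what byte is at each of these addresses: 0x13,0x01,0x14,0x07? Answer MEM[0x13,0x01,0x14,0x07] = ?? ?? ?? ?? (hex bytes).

MEM[0x13,0x01,0x14,0x07] = cf fd fd 7b

D0: mem[0x14..0x15] <- [a6 f2]
D1: mem[0x04..0x0a] <- [7b fd a6 f2 cf a6 f2]
D2: mem[0x14..0x17] <- [fd a6 f2 cf]
D3: mem[0x07..0x0c] <- [7b fd a6 f2 cf fd]
D4: mem[0x0d..0x11] <- [fd a6 f2 cf fd]
D5: mem[0x00..0x05] <- [cf fd fd a6 f2 cf]
query mem[0x13]=0xcf, mem[0x01]=0xfd, mem[0x14]=0xfd, mem[0x07]=0x7b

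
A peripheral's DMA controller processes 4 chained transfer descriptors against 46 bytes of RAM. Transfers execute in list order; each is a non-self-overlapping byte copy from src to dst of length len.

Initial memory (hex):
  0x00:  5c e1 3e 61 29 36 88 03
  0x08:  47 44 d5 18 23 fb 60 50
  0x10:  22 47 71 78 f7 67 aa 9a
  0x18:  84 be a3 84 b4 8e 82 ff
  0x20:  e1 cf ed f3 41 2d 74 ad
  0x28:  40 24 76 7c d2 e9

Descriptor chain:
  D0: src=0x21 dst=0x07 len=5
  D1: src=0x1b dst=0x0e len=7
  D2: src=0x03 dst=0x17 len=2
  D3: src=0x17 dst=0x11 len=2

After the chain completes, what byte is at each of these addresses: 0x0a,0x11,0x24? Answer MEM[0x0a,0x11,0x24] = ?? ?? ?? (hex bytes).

MEM[0x0a,0x11,0x24] = 41 61 41

#0 dst[0x07+5] := {0xcf,0xed,0xf3,0x41,0x2d}
#1 dst[0x0e+7] := {0x84,0xb4,0x8e,0x82,0xff,0xe1,0xcf}
#2 dst[0x17+2] := {0x61,0x29}
#3 dst[0x11+2] := {0x61,0x29}
query mem[0x0a]=0x41, mem[0x11]=0x61, mem[0x24]=0x41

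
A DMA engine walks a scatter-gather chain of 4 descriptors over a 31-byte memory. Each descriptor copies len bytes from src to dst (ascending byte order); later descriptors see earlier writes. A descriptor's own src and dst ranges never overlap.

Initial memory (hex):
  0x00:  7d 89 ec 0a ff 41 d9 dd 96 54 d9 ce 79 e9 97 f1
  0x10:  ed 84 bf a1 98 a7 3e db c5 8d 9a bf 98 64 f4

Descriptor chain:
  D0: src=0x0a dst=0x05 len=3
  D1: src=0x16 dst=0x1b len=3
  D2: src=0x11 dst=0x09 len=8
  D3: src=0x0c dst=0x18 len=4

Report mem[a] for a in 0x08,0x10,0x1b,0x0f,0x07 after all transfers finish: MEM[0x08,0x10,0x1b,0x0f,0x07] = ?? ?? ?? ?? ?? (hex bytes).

[0] 0x0a->0x05 len=3 : d9 ce 79
[1] 0x16->0x1b len=3 : 3e db c5
[2] 0x11->0x09 len=8 : 84 bf a1 98 a7 3e db c5
[3] 0x0c->0x18 len=4 : 98 a7 3e db
query mem[0x08]=0x96, mem[0x10]=0xc5, mem[0x1b]=0xdb, mem[0x0f]=0xdb, mem[0x07]=0x79

MEM[0x08,0x10,0x1b,0x0f,0x07] = 96 c5 db db 79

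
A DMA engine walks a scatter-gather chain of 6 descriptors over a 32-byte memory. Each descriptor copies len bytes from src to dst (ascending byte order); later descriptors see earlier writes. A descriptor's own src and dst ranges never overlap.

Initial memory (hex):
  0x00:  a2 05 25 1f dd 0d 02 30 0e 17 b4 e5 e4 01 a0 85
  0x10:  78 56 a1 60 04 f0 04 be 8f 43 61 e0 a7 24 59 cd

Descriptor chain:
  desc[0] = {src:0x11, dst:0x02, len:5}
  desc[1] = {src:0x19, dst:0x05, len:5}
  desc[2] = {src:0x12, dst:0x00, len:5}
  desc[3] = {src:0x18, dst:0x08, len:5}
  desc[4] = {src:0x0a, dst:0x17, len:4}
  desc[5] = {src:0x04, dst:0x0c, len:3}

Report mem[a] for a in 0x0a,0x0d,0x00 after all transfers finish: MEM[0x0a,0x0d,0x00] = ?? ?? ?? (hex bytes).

MEM[0x0a,0x0d,0x00] = 61 43 a1

[0] 0x11->0x02 len=5 : 56 a1 60 04 f0
[1] 0x19->0x05 len=5 : 43 61 e0 a7 24
[2] 0x12->0x00 len=5 : a1 60 04 f0 04
[3] 0x18->0x08 len=5 : 8f 43 61 e0 a7
[4] 0x0a->0x17 len=4 : 61 e0 a7 01
[5] 0x04->0x0c len=3 : 04 43 61
query mem[0x0a]=0x61, mem[0x0d]=0x43, mem[0x00]=0xa1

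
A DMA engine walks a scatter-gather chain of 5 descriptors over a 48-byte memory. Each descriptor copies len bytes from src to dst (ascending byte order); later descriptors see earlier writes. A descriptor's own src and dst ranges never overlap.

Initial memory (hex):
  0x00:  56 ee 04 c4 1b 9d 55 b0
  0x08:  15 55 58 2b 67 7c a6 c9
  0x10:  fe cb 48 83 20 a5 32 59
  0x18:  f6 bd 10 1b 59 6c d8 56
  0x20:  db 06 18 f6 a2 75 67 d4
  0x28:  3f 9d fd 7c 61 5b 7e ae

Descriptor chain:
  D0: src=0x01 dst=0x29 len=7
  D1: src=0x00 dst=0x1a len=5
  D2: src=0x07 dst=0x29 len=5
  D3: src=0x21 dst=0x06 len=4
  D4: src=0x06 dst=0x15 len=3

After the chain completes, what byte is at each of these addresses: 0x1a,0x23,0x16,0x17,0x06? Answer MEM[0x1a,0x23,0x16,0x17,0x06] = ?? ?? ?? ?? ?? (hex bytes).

MEM[0x1a,0x23,0x16,0x17,0x06] = 56 f6 18 f6 06

D0: mem[0x29..0x2f] <- [ee 04 c4 1b 9d 55 b0]
D1: mem[0x1a..0x1e] <- [56 ee 04 c4 1b]
D2: mem[0x29..0x2d] <- [b0 15 55 58 2b]
D3: mem[0x06..0x09] <- [06 18 f6 a2]
D4: mem[0x15..0x17] <- [06 18 f6]
query mem[0x1a]=0x56, mem[0x23]=0xf6, mem[0x16]=0x18, mem[0x17]=0xf6, mem[0x06]=0x06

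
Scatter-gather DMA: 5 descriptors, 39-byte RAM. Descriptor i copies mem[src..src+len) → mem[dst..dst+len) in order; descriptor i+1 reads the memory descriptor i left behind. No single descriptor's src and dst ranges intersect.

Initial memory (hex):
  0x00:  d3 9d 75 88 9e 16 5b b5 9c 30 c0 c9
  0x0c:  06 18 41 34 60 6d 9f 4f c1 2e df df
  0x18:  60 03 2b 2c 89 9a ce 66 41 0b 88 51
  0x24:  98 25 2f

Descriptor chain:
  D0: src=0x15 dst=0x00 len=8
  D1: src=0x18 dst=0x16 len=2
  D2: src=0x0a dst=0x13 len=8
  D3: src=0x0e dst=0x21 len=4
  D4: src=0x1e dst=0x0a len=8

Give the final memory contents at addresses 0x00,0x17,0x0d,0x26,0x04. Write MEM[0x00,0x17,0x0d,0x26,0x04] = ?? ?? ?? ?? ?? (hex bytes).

MEM[0x00,0x17,0x0d,0x26,0x04] = 2e 41 41 2f 03

#0 dst[0x00+8] := {0x2e,0xdf,0xdf,0x60,0x03,0x2b,0x2c,0x89}
#1 dst[0x16+2] := {0x60,0x03}
#2 dst[0x13+8] := {0xc0,0xc9,0x06,0x18,0x41,0x34,0x60,0x6d}
#3 dst[0x21+4] := {0x41,0x34,0x60,0x6d}
#4 dst[0x0a+8] := {0xce,0x66,0x41,0x41,0x34,0x60,0x6d,0x25}
query mem[0x00]=0x2e, mem[0x17]=0x41, mem[0x0d]=0x41, mem[0x26]=0x2f, mem[0x04]=0x03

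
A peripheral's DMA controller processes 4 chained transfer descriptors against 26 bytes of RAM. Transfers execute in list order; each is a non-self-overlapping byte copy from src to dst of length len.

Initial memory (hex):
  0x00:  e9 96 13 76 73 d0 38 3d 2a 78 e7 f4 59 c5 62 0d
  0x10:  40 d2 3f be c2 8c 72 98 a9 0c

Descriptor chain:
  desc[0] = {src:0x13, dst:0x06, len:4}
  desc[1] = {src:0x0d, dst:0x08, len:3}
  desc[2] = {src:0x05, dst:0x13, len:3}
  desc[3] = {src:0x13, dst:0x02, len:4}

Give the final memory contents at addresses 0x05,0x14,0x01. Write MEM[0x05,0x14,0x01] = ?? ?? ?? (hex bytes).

MEM[0x05,0x14,0x01] = 72 be 96

#0 dst[0x06+4] := {0xbe,0xc2,0x8c,0x72}
#1 dst[0x08+3] := {0xc5,0x62,0x0d}
#2 dst[0x13+3] := {0xd0,0xbe,0xc2}
#3 dst[0x02+4] := {0xd0,0xbe,0xc2,0x72}
query mem[0x05]=0x72, mem[0x14]=0xbe, mem[0x01]=0x96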